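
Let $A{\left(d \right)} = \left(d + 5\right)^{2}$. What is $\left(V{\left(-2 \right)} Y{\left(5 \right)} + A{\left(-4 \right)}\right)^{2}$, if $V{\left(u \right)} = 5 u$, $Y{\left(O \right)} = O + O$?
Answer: $9801$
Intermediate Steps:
$Y{\left(O \right)} = 2 O$
$A{\left(d \right)} = \left(5 + d\right)^{2}$
$\left(V{\left(-2 \right)} Y{\left(5 \right)} + A{\left(-4 \right)}\right)^{2} = \left(5 \left(-2\right) 2 \cdot 5 + \left(5 - 4\right)^{2}\right)^{2} = \left(\left(-10\right) 10 + 1^{2}\right)^{2} = \left(-100 + 1\right)^{2} = \left(-99\right)^{2} = 9801$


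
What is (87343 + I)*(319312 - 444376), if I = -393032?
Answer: 38230689096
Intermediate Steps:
(87343 + I)*(319312 - 444376) = (87343 - 393032)*(319312 - 444376) = -305689*(-125064) = 38230689096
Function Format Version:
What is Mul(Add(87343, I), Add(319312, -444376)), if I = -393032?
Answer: 38230689096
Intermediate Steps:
Mul(Add(87343, I), Add(319312, -444376)) = Mul(Add(87343, -393032), Add(319312, -444376)) = Mul(-305689, -125064) = 38230689096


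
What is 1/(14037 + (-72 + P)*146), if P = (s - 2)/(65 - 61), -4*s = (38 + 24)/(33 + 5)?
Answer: 152/522441 ≈ 0.00029094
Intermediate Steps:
s = -31/76 (s = -(38 + 24)/(4*(33 + 5)) = -31/(2*38) = -1/4*31/19 = -31/76 ≈ -0.40789)
P = -183/304 (P = (-31/76 - 2)/(65 - 61) = -183/76/4 = -183/76*1/4 = -183/304 ≈ -0.60197)
1/(14037 + (-72 + P)*146) = 1/(14037 + (-72 - 183/304)*146) = 1/(14037 - 22071/304*146) = 1/(14037 - 1611183/152) = 1/(522441/152) = 152/522441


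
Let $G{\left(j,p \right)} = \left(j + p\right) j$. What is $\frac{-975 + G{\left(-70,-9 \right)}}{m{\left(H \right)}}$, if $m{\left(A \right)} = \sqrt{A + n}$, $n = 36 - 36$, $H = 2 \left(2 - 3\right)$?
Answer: $- \frac{4555 i \sqrt{2}}{2} \approx - 3220.9 i$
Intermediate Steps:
$G{\left(j,p \right)} = j \left(j + p\right)$
$H = -2$ ($H = 2 \left(-1\right) = -2$)
$n = 0$ ($n = 36 - 36 = 0$)
$m{\left(A \right)} = \sqrt{A}$ ($m{\left(A \right)} = \sqrt{A + 0} = \sqrt{A}$)
$\frac{-975 + G{\left(-70,-9 \right)}}{m{\left(H \right)}} = \frac{-975 - 70 \left(-70 - 9\right)}{\sqrt{-2}} = \frac{-975 - -5530}{i \sqrt{2}} = \left(-975 + 5530\right) \left(- \frac{i \sqrt{2}}{2}\right) = 4555 \left(- \frac{i \sqrt{2}}{2}\right) = - \frac{4555 i \sqrt{2}}{2}$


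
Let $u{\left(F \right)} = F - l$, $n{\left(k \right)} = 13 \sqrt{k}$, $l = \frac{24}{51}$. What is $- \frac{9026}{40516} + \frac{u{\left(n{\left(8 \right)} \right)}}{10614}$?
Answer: $- \frac{407239379}{1827656502} + \frac{13 \sqrt{2}}{5307} \approx -0.21936$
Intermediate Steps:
$l = \frac{8}{17}$ ($l = 24 \cdot \frac{1}{51} = \frac{8}{17} \approx 0.47059$)
$u{\left(F \right)} = - \frac{8}{17} + F$ ($u{\left(F \right)} = F - \frac{8}{17} = - \frac{8}{17} + F$)
$- \frac{9026}{40516} + \frac{u{\left(n{\left(8 \right)} \right)}}{10614} = - \frac{9026}{40516} + \frac{- \frac{8}{17} + 13 \sqrt{8}}{10614} = \left(-9026\right) \frac{1}{40516} + \left(- \frac{8}{17} + 13 \cdot 2 \sqrt{2}\right) \frac{1}{10614} = - \frac{4513}{20258} + \left(- \frac{8}{17} + 26 \sqrt{2}\right) \frac{1}{10614} = - \frac{4513}{20258} - \left(\frac{4}{90219} - \frac{13 \sqrt{2}}{5307}\right) = - \frac{407239379}{1827656502} + \frac{13 \sqrt{2}}{5307}$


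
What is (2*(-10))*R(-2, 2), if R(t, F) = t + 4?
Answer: -40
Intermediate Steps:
R(t, F) = 4 + t
(2*(-10))*R(-2, 2) = (2*(-10))*(4 - 2) = -20*2 = -40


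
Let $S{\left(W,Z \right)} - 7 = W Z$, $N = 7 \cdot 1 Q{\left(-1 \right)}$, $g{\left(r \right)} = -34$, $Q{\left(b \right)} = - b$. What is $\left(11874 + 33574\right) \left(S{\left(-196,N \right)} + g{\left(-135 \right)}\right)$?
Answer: $-63581752$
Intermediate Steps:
$N = 7$ ($N = 7 \cdot 1 \left(\left(-1\right) \left(-1\right)\right) = 7 \cdot 1 = 7$)
$S{\left(W,Z \right)} = 7 + W Z$
$\left(11874 + 33574\right) \left(S{\left(-196,N \right)} + g{\left(-135 \right)}\right) = \left(11874 + 33574\right) \left(\left(7 - 1372\right) - 34\right) = 45448 \left(\left(7 - 1372\right) - 34\right) = 45448 \left(-1365 - 34\right) = 45448 \left(-1399\right) = -63581752$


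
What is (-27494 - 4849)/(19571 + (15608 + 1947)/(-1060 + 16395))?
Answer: -33065327/20009256 ≈ -1.6525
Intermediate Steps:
(-27494 - 4849)/(19571 + (15608 + 1947)/(-1060 + 16395)) = -32343/(19571 + 17555/15335) = -32343/(19571 + 17555*(1/15335)) = -32343/(19571 + 3511/3067) = -32343/60027768/3067 = -32343*3067/60027768 = -33065327/20009256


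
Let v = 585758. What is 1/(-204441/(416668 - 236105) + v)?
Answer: 180563/105766017313 ≈ 1.7072e-6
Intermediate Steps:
1/(-204441/(416668 - 236105) + v) = 1/(-204441/(416668 - 236105) + 585758) = 1/(-204441/180563 + 585758) = 1/(105766017313/180563) = 180563/105766017313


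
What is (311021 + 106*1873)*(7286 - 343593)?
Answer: -171368258613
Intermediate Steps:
(311021 + 106*1873)*(7286 - 343593) = (311021 + 198538)*(-336307) = 509559*(-336307) = -171368258613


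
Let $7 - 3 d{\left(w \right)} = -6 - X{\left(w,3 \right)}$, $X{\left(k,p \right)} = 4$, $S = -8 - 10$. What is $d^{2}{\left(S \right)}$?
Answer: $\frac{289}{9} \approx 32.111$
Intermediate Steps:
$S = -18$
$d{\left(w \right)} = \frac{17}{3}$ ($d{\left(w \right)} = \frac{7}{3} - \frac{-6 - 4}{3} = \frac{7}{3} - - \frac{10}{3} = \frac{7}{3} + \frac{10}{3} = \frac{17}{3}$)
$d^{2}{\left(S \right)} = \left(\frac{17}{3}\right)^{2} = \frac{289}{9}$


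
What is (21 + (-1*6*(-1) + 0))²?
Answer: 729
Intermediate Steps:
(21 + (-1*6*(-1) + 0))² = (21 + (-6*(-1) + 0))² = (21 + (6 + 0))² = (21 + 6)² = 27² = 729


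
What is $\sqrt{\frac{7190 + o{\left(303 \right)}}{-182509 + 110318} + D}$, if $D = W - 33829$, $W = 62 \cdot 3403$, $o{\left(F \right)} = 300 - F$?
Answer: $\frac{10 \sqrt{9232603581558}}{72191} \approx 420.9$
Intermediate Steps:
$W = 210986$
$D = 177157$ ($D = 210986 - 33829 = 177157$)
$\sqrt{\frac{7190 + o{\left(303 \right)}}{-182509 + 110318} + D} = \sqrt{\frac{7190 + \left(300 - 303\right)}{-182509 + 110318} + 177157} = \sqrt{\frac{7190 + \left(300 - 303\right)}{-72191} + 177157} = \sqrt{\left(7190 - 3\right) \left(- \frac{1}{72191}\right) + 177157} = \sqrt{7187 \left(- \frac{1}{72191}\right) + 177157} = \sqrt{- \frac{7187}{72191} + 177157} = \sqrt{\frac{12789133800}{72191}} = \frac{10 \sqrt{9232603581558}}{72191}$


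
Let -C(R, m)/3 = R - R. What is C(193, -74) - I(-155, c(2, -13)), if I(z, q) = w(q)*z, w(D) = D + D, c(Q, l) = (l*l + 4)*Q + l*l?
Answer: 159650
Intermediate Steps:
c(Q, l) = l**2 + Q*(4 + l**2) (c(Q, l) = (l**2 + 4)*Q + l**2 = (4 + l**2)*Q + l**2 = Q*(4 + l**2) + l**2 = l**2 + Q*(4 + l**2))
w(D) = 2*D
C(R, m) = 0 (C(R, m) = -3*(R - R) = -3*0 = 0)
I(z, q) = 2*q*z (I(z, q) = (2*q)*z = 2*q*z)
C(193, -74) - I(-155, c(2, -13)) = 0 - 2*((-13)**2 + 4*2 + 2*(-13)**2)*(-155) = 0 - 2*(169 + 8 + 2*169)*(-155) = 0 - 2*(169 + 8 + 338)*(-155) = 0 - 2*515*(-155) = 0 - 1*(-159650) = 0 + 159650 = 159650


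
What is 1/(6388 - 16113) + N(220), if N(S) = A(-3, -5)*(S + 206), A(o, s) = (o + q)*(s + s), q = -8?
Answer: 455713499/9725 ≈ 46860.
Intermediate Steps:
A(o, s) = 2*s*(-8 + o) (A(o, s) = (o - 8)*(s + s) = (-8 + o)*(2*s) = 2*s*(-8 + o))
N(S) = 22660 + 110*S (N(S) = (2*(-5)*(-8 - 3))*(S + 206) = (2*(-5)*(-11))*(206 + S) = 110*(206 + S) = 22660 + 110*S)
1/(6388 - 16113) + N(220) = 1/(6388 - 16113) + (22660 + 110*220) = 1/(-9725) + (22660 + 24200) = -1/9725 + 46860 = 455713499/9725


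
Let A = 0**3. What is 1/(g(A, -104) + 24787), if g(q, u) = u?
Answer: 1/24683 ≈ 4.0514e-5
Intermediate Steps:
A = 0
1/(g(A, -104) + 24787) = 1/(-104 + 24787) = 1/24683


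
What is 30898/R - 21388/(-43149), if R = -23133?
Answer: -93161022/110907313 ≈ -0.83999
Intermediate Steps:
30898/R - 21388/(-43149) = 30898/(-23133) - 21388/(-43149) = 30898*(-1/23133) - 21388*(-1/43149) = -30898/23133 + 21388/43149 = -93161022/110907313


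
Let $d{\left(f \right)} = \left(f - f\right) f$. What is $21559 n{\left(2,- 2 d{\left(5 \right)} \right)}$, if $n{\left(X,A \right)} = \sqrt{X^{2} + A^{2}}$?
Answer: $43118$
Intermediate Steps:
$d{\left(f \right)} = 0$ ($d{\left(f \right)} = 0 f = 0$)
$n{\left(X,A \right)} = \sqrt{A^{2} + X^{2}}$
$21559 n{\left(2,- 2 d{\left(5 \right)} \right)} = 21559 \sqrt{\left(\left(-2\right) 0\right)^{2} + 2^{2}} = 21559 \sqrt{0^{2} + 4} = 21559 \sqrt{0 + 4} = 21559 \sqrt{4} = 21559 \cdot 2 = 43118$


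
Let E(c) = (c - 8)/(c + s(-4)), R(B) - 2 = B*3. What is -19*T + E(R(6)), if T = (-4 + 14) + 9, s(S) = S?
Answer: -1441/4 ≈ -360.25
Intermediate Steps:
R(B) = 2 + 3*B (R(B) = 2 + B*3 = 2 + 3*B)
E(c) = (-8 + c)/(-4 + c) (E(c) = (c - 8)/(c - 4) = (-8 + c)/(-4 + c))
T = 19 (T = 10 + 9 = 19)
-19*T + E(R(6)) = -19*19 + (-8 + (2 + 3*6))/(-4 + (2 + 3*6)) = -361 + (-8 + (2 + 18))/(-4 + (2 + 18)) = -361 + (-8 + 20)/(-4 + 20) = -361 + 12/16 = -361 + (1/16)*12 = -361 + ¾ = -1441/4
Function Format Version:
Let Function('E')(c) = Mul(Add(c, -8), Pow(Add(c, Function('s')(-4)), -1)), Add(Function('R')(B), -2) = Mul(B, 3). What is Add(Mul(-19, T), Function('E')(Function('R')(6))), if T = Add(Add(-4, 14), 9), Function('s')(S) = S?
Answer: Rational(-1441, 4) ≈ -360.25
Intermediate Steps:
Function('R')(B) = Add(2, Mul(3, B)) (Function('R')(B) = Add(2, Mul(B, 3)) = Add(2, Mul(3, B)))
Function('E')(c) = Mul(Pow(Add(-4, c), -1), Add(-8, c)) (Function('E')(c) = Mul(Add(c, -8), Pow(Add(c, -4), -1)) = Mul(Add(-8, c), Pow(Add(-4, c), -1)) = Mul(Pow(Add(-4, c), -1), Add(-8, c)))
T = 19 (T = Add(10, 9) = 19)
Add(Mul(-19, T), Function('E')(Function('R')(6))) = Add(Mul(-19, 19), Mul(Pow(Add(-4, Add(2, Mul(3, 6))), -1), Add(-8, Add(2, Mul(3, 6))))) = Add(-361, Mul(Pow(Add(-4, Add(2, 18)), -1), Add(-8, Add(2, 18)))) = Add(-361, Mul(Pow(Add(-4, 20), -1), Add(-8, 20))) = Add(-361, Mul(Pow(16, -1), 12)) = Add(-361, Mul(Rational(1, 16), 12)) = Add(-361, Rational(3, 4)) = Rational(-1441, 4)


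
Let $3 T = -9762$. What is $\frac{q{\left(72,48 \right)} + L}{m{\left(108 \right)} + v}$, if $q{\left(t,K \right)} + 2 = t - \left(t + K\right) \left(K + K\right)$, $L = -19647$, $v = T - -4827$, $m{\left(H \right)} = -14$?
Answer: $- \frac{31097}{1559} \approx -19.947$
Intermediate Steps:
$T = -3254$ ($T = \frac{1}{3} \left(-9762\right) = -3254$)
$v = 1573$ ($v = -3254 - -4827 = -3254 + 4827 = 1573$)
$q{\left(t,K \right)} = -2 + t - 2 K \left(K + t\right)$ ($q{\left(t,K \right)} = -2 + \left(t - \left(t + K\right) \left(K + K\right)\right) = -2 - \left(- t + \left(K + t\right) 2 K\right) = -2 + \left(t - 2 K \left(K + t\right)\right) = -2 - \left(- t + 2 K \left(K + t\right)\right) = -2 + t - 2 K \left(K + t\right)$)
$\frac{q{\left(72,48 \right)} + L}{m{\left(108 \right)} + v} = \frac{\left(-2 + 72 - 2 \cdot 48^{2} - 96 \cdot 72\right) - 19647}{-14 + 1573} = \frac{\left(-2 + 72 - 4608 - 6912\right) - 19647}{1559} = \left(\left(-2 + 72 - 4608 - 6912\right) - 19647\right) \frac{1}{1559} = \left(-11450 - 19647\right) \frac{1}{1559} = \left(-31097\right) \frac{1}{1559} = - \frac{31097}{1559}$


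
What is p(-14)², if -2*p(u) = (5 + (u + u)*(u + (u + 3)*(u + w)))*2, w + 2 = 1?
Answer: 17833729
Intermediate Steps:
w = -1 (w = -2 + 1 = -1)
p(u) = -5 - 2*u*(u + (-1 + u)*(3 + u)) (p(u) = -(5 + (u + u)*(u + (u + 3)*(u - 1)))*2/2 = -(5 + (2*u)*(u + (3 + u)*(-1 + u)))*2/2 = -(5 + (2*u)*(u + (-1 + u)*(3 + u)))*2/2 = -(5 + 2*u*(u + (-1 + u)*(3 + u)))*2/2 = -(10 + 4*u*(u + (-1 + u)*(3 + u)))/2 = -5 - 2*u*(u + (-1 + u)*(3 + u)))
p(-14)² = (-5 - 6*(-14)² - 2*(-14)³ + 6*(-14))² = (-5 - 6*196 - 2*(-2744) - 84)² = (-5 - 1176 + 5488 - 84)² = 4223² = 17833729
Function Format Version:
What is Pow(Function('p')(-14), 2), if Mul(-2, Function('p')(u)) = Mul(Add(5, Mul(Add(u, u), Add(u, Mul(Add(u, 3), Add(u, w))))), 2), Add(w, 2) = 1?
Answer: 17833729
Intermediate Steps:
w = -1 (w = Add(-2, 1) = -1)
Function('p')(u) = Add(-5, Mul(-2, u, Add(u, Mul(Add(-1, u), Add(3, u))))) (Function('p')(u) = Mul(Rational(-1, 2), Mul(Add(5, Mul(Add(u, u), Add(u, Mul(Add(u, 3), Add(u, -1))))), 2)) = Mul(Rational(-1, 2), Mul(Add(5, Mul(Mul(2, u), Add(u, Mul(Add(3, u), Add(-1, u))))), 2)) = Mul(Rational(-1, 2), Mul(Add(5, Mul(Mul(2, u), Add(u, Mul(Add(-1, u), Add(3, u))))), 2)) = Mul(Rational(-1, 2), Mul(Add(5, Mul(2, u, Add(u, Mul(Add(-1, u), Add(3, u))))), 2)) = Mul(Rational(-1, 2), Add(10, Mul(4, u, Add(u, Mul(Add(-1, u), Add(3, u)))))) = Add(-5, Mul(-2, u, Add(u, Mul(Add(-1, u), Add(3, u))))))
Pow(Function('p')(-14), 2) = Pow(Add(-5, Mul(-6, Pow(-14, 2)), Mul(-2, Pow(-14, 3)), Mul(6, -14)), 2) = Pow(Add(-5, Mul(-6, 196), Mul(-2, -2744), -84), 2) = Pow(Add(-5, -1176, 5488, -84), 2) = Pow(4223, 2) = 17833729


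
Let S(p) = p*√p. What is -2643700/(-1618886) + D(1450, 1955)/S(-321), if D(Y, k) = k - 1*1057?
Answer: 1321850/809443 + 898*I*√321/103041 ≈ 1.633 + 0.15614*I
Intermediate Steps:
D(Y, k) = -1057 + k (D(Y, k) = k - 1057 = -1057 + k)
S(p) = p^(3/2)
-2643700/(-1618886) + D(1450, 1955)/S(-321) = -2643700/(-1618886) + (-1057 + 1955)/((-321)^(3/2)) = -2643700*(-1/1618886) + 898/((-321*I*√321)) = 1321850/809443 + 898*(I*√321/103041) = 1321850/809443 + 898*I*√321/103041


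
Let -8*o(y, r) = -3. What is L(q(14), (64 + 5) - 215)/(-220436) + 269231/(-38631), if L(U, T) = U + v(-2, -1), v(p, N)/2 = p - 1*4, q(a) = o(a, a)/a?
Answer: -6646947124021/953754268992 ≈ -6.9692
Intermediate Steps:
o(y, r) = 3/8 (o(y, r) = -⅛*(-3) = 3/8)
q(a) = 3/(8*a)
v(p, N) = -8 + 2*p (v(p, N) = 2*(p - 1*4) = 2*(p - 4) = 2*(-4 + p) = -8 + 2*p)
L(U, T) = -12 + U (L(U, T) = U + (-8 + 2*(-2)) = U + (-8 - 4) = U - 12 = -12 + U)
L(q(14), (64 + 5) - 215)/(-220436) + 269231/(-38631) = (-12 + (3/8)/14)/(-220436) + 269231/(-38631) = (-12 + (3/8)*(1/14))*(-1/220436) + 269231*(-1/38631) = (-12 + 3/112)*(-1/220436) - 269231/38631 = -1341/112*(-1/220436) - 269231/38631 = 1341/24688832 - 269231/38631 = -6646947124021/953754268992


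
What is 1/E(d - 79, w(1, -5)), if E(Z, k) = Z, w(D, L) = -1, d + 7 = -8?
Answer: -1/94 ≈ -0.010638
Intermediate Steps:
d = -15 (d = -7 - 8 = -15)
1/E(d - 79, w(1, -5)) = 1/(-15 - 79) = 1/(-94) = -1/94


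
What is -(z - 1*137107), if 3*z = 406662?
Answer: 1553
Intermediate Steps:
z = 135554 (z = (1/3)*406662 = 135554)
-(z - 1*137107) = -(135554 - 1*137107) = -(135554 - 137107) = -1*(-1553) = 1553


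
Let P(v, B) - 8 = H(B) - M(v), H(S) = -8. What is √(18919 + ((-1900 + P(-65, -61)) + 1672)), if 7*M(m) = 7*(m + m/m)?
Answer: 11*√155 ≈ 136.95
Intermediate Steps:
M(m) = 1 + m (M(m) = (7*(m + m/m))/7 = (7*(m + 1))/7 = (7*(1 + m))/7 = (7 + 7*m)/7 = 1 + m)
P(v, B) = -1 - v (P(v, B) = 8 + (-8 - (1 + v)) = 8 + (-8 + (-1 - v)) = 8 + (-9 - v) = -1 - v)
√(18919 + ((-1900 + P(-65, -61)) + 1672)) = √(18919 + ((-1900 + (-1 - 1*(-65))) + 1672)) = √(18919 + ((-1900 + (-1 + 65)) + 1672)) = √(18919 + ((-1900 + 64) + 1672)) = √(18919 + (-1836 + 1672)) = √(18919 - 164) = √18755 = 11*√155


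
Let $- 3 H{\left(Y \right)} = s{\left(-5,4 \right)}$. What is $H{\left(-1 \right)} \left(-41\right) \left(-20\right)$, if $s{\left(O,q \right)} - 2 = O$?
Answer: $820$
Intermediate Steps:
$s{\left(O,q \right)} = 2 + O$
$H{\left(Y \right)} = 1$ ($H{\left(Y \right)} = - \frac{2 - 5}{3} = \left(- \frac{1}{3}\right) \left(-3\right) = 1$)
$H{\left(-1 \right)} \left(-41\right) \left(-20\right) = 1 \left(-41\right) \left(-20\right) = \left(-41\right) \left(-20\right) = 820$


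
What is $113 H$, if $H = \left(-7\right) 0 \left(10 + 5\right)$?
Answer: $0$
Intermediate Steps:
$H = 0$ ($H = 0 \cdot 15 = 0$)
$113 H = 113 \cdot 0 = 0$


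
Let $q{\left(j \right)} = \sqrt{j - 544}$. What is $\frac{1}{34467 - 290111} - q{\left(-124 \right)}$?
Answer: $- \frac{1}{255644} - 2 i \sqrt{167} \approx -3.9117 \cdot 10^{-6} - 25.846 i$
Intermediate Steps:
$q{\left(j \right)} = \sqrt{-544 + j}$
$\frac{1}{34467 - 290111} - q{\left(-124 \right)} = \frac{1}{34467 - 290111} - \sqrt{-544 - 124} = \frac{1}{-255644} - \sqrt{-668} = - \frac{1}{255644} - 2 i \sqrt{167}$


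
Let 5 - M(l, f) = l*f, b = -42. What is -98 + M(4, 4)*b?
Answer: 364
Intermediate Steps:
M(l, f) = 5 - f*l (M(l, f) = 5 - l*f = 5 - f*l)
-98 + M(4, 4)*b = -98 + (5 - 1*4*4)*(-42) = -98 + (5 - 16)*(-42) = -98 - 11*(-42) = -98 + 462 = 364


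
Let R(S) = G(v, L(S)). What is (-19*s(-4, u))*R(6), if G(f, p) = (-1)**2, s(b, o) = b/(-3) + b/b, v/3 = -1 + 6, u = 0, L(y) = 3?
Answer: -133/3 ≈ -44.333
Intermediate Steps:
v = 15 (v = 3*(-1 + 6) = 3*5 = 15)
s(b, o) = 1 - b/3 (s(b, o) = b*(-1/3) + 1 = -b/3 + 1 = 1 - b/3)
G(f, p) = 1
R(S) = 1
(-19*s(-4, u))*R(6) = -19*(1 - 1/3*(-4))*1 = -19*(1 + 4/3)*1 = -19*7/3*1 = -133/3*1 = -133/3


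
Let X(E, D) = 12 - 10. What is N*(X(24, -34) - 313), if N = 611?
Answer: -190021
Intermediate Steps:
X(E, D) = 2
N*(X(24, -34) - 313) = 611*(2 - 313) = 611*(-311) = -190021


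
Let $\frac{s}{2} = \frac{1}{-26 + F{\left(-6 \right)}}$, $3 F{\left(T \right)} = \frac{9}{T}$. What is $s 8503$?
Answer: $- \frac{34012}{53} \approx -641.74$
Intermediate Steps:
$F{\left(T \right)} = \frac{3}{T}$ ($F{\left(T \right)} = \frac{9 \frac{1}{T}}{3} = \frac{3}{T}$)
$s = - \frac{4}{53}$ ($s = \frac{2}{-26 + \frac{3}{-6}} = \frac{2}{-26 + 3 \left(- \frac{1}{6}\right)} = \frac{2}{-26 - \frac{1}{2}} = \frac{2}{- \frac{53}{2}} = 2 \left(- \frac{2}{53}\right) = - \frac{4}{53} \approx -0.075472$)
$s 8503 = \left(- \frac{4}{53}\right) 8503 = - \frac{34012}{53}$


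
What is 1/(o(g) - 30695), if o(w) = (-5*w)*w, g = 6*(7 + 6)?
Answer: -1/61115 ≈ -1.6363e-5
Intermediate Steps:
g = 78 (g = 6*13 = 78)
o(w) = -5*w**2
1/(o(g) - 30695) = 1/(-5*78**2 - 30695) = 1/(-5*6084 - 30695) = 1/(-30420 - 30695) = 1/(-61115) = -1/61115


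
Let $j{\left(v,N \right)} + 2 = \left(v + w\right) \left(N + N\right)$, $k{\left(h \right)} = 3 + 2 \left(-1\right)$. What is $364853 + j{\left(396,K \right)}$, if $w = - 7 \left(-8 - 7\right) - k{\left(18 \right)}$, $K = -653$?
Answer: $-288149$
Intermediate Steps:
$k{\left(h \right)} = 1$ ($k{\left(h \right)} = 3 - 2 = 1$)
$w = 104$ ($w = - 7 \left(-8 - 7\right) - 1 = \left(-7\right) \left(-15\right) - 1 = 105 - 1 = 104$)
$j{\left(v,N \right)} = -2 + 2 N \left(104 + v\right)$ ($j{\left(v,N \right)} = -2 + \left(v + 104\right) \left(N + N\right) = -2 + \left(104 + v\right) 2 N = -2 + 2 N \left(104 + v\right)$)
$364853 + j{\left(396,K \right)} = 364853 + \left(-2 + 208 \left(-653\right) + 2 \left(-653\right) 396\right) = 364853 - 653002 = -288149$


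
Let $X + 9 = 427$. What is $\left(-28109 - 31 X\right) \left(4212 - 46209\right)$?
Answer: $1724690799$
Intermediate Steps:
$X = 418$ ($X = -9 + 427 = 418$)
$\left(-28109 - 31 X\right) \left(4212 - 46209\right) = \left(-28109 - 12958\right) \left(4212 - 46209\right) = \left(-28109 - 12958\right) \left(-41997\right) = \left(-41067\right) \left(-41997\right) = 1724690799$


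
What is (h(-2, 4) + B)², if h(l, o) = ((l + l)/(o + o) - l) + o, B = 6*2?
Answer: 1225/4 ≈ 306.25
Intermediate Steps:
B = 12
h(l, o) = o - l + l/o (h(l, o) = ((2*l)/((2*o)) - l) + o = ((2*l)*(1/(2*o)) - l) + o = (l/o - l) + o = (-l + l/o) + o = o - l + l/o)
(h(-2, 4) + B)² = ((4 - 1*(-2) - 2/4) + 12)² = ((4 + 2 - 2*¼) + 12)² = ((4 + 2 - ½) + 12)² = (11/2 + 12)² = (35/2)² = 1225/4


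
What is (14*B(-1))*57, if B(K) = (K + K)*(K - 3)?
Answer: 6384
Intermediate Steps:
B(K) = 2*K*(-3 + K) (B(K) = (2*K)*(-3 + K) = 2*K*(-3 + K))
(14*B(-1))*57 = (14*(2*(-1)*(-3 - 1)))*57 = (14*(2*(-1)*(-4)))*57 = (14*8)*57 = 112*57 = 6384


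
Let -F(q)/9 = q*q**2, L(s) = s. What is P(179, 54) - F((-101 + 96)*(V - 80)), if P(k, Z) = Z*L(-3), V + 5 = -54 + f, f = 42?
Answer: 1026756963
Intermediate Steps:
V = -17 (V = -5 + (-54 + 42) = -5 - 12 = -17)
P(k, Z) = -3*Z (P(k, Z) = Z*(-3) = -3*Z)
F(q) = -9*q**3 (F(q) = -9*q*q**2 = -9*q**3)
P(179, 54) - F((-101 + 96)*(V - 80)) = -3*54 - (-9)*((-101 + 96)*(-17 - 80))**3 = -162 - (-9)*(-5*(-97))**3 = -162 - (-9)*485**3 = -162 - (-9)*114084125 = -162 - 1*(-1026757125) = -162 + 1026757125 = 1026756963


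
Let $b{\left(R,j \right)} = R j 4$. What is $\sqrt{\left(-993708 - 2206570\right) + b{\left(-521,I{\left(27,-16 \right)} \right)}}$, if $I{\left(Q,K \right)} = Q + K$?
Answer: $i \sqrt{3223202} \approx 1795.3 i$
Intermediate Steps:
$I{\left(Q,K \right)} = K + Q$
$b{\left(R,j \right)} = 4 R j$
$\sqrt{\left(-993708 - 2206570\right) + b{\left(-521,I{\left(27,-16 \right)} \right)}} = \sqrt{\left(-993708 - 2206570\right) + 4 \left(-521\right) \left(-16 + 27\right)} = \sqrt{\left(-993708 - 2206570\right) + 4 \left(-521\right) 11} = \sqrt{-3200278 - 22924} = \sqrt{-3223202} = i \sqrt{3223202}$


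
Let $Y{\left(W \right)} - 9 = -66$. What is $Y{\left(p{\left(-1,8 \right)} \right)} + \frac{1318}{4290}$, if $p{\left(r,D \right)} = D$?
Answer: $- \frac{121606}{2145} \approx -56.693$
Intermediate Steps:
$Y{\left(W \right)} = -57$ ($Y{\left(W \right)} = 9 - 66 = -57$)
$Y{\left(p{\left(-1,8 \right)} \right)} + \frac{1318}{4290} = -57 + \frac{1318}{4290} = -57 + 1318 \cdot \frac{1}{4290} = -57 + \frac{659}{2145} = - \frac{121606}{2145}$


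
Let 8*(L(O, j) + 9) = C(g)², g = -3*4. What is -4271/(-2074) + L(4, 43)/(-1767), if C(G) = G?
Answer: 2509397/1221586 ≈ 2.0542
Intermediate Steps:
g = -12
L(O, j) = 9 (L(O, j) = -9 + (⅛)*(-12)² = -9 + (⅛)*144 = -9 + 18 = 9)
-4271/(-2074) + L(4, 43)/(-1767) = -4271/(-2074) + 9/(-1767) = -4271*(-1/2074) + 9*(-1/1767) = 4271/2074 - 3/589 = 2509397/1221586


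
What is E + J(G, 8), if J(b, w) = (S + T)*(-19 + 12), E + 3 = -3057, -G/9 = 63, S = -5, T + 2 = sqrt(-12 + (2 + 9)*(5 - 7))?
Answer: -3011 - 7*I*sqrt(34) ≈ -3011.0 - 40.817*I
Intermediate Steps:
T = -2 + I*sqrt(34) (T = -2 + sqrt(-12 + (2 + 9)*(5 - 7)) = -2 + sqrt(-12 + 11*(-2)) = -2 + sqrt(-12 - 22) = -2 + sqrt(-34) = -2 + I*sqrt(34) ≈ -2.0 + 5.831*I)
G = -567 (G = -9*63 = -567)
E = -3060 (E = -3 - 3057 = -3060)
J(b, w) = 49 - 7*I*sqrt(34) (J(b, w) = (-5 + (-2 + I*sqrt(34)))*(-19 + 12) = (-7 + I*sqrt(34))*(-7) = 49 - 7*I*sqrt(34))
E + J(G, 8) = -3060 + (49 - 7*I*sqrt(34)) = -3011 - 7*I*sqrt(34)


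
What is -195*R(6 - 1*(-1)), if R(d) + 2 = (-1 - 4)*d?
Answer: 7215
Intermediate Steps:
R(d) = -2 - 5*d (R(d) = -2 + (-1 - 4)*d = -2 - 5*d)
-195*R(6 - 1*(-1)) = -195*(-2 - 5*(6 - 1*(-1))) = -195*(-2 - 5*(6 + 1)) = -195*(-2 - 5*7) = -195*(-2 - 35) = -195*(-37) = 7215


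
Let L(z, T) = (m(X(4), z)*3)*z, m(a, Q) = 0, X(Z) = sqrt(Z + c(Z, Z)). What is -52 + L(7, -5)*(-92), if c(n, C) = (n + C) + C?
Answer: -52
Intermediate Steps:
c(n, C) = n + 2*C (c(n, C) = (C + n) + C = n + 2*C)
X(Z) = 2*sqrt(Z) (X(Z) = sqrt(Z + (Z + 2*Z)) = sqrt(Z + 3*Z) = sqrt(4*Z) = 2*sqrt(Z))
L(z, T) = 0 (L(z, T) = (0*3)*z = 0*z = 0)
-52 + L(7, -5)*(-92) = -52 + 0*(-92) = -52 + 0 = -52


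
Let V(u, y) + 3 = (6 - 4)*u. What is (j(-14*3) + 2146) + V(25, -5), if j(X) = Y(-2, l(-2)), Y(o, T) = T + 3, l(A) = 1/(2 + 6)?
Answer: 17569/8 ≈ 2196.1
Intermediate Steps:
l(A) = ⅛ (l(A) = 1/8 = ⅛)
V(u, y) = -3 + 2*u (V(u, y) = -3 + (6 - 4)*u = -3 + 2*u)
Y(o, T) = 3 + T
j(X) = 25/8 (j(X) = 3 + ⅛ = 25/8)
(j(-14*3) + 2146) + V(25, -5) = (25/8 + 2146) + (-3 + 2*25) = 17193/8 + (-3 + 50) = 17193/8 + 47 = 17569/8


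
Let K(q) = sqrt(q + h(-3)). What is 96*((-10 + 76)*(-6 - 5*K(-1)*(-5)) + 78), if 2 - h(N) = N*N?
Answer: -30528 + 316800*I*sqrt(2) ≈ -30528.0 + 4.4802e+5*I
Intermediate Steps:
h(N) = 2 - N**2 (h(N) = 2 - N*N = 2 - N**2)
K(q) = sqrt(-7 + q) (K(q) = sqrt(q + (2 - 1*(-3)**2)) = sqrt(q + (2 - 1*9)) = sqrt(q + (2 - 9)) = sqrt(q - 7) = sqrt(-7 + q))
96*((-10 + 76)*(-6 - 5*K(-1)*(-5)) + 78) = 96*((-10 + 76)*(-6 - 5*sqrt(-7 - 1)*(-5)) + 78) = 96*(66*(-6 - 10*I*sqrt(2)*(-5)) + 78) = 96*(66*(-6 + 50*I*sqrt(2)) + 78) = 96*((-396 + 3300*I*sqrt(2)) + 78) = 96*(-318 + 3300*I*sqrt(2)) = -30528 + 316800*I*sqrt(2)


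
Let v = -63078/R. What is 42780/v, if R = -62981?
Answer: 449054530/10513 ≈ 42714.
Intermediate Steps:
v = 63078/62981 (v = -63078/(-62981) = -63078*(-1/62981) = 63078/62981 ≈ 1.0015)
42780/v = 42780/(63078/62981) = 42780*(62981/63078) = 449054530/10513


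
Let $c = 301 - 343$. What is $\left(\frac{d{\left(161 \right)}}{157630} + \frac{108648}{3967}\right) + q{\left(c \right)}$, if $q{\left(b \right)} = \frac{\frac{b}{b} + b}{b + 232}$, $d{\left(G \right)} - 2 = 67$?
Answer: $\frac{161419448318}{5940522995} \approx 27.173$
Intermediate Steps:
$d{\left(G \right)} = 69$ ($d{\left(G \right)} = 2 + 67 = 69$)
$c = -42$ ($c = 301 - 343 = -42$)
$q{\left(b \right)} = \frac{1 + b}{232 + b}$
$\left(\frac{d{\left(161 \right)}}{157630} + \frac{108648}{3967}\right) + q{\left(c \right)} = \left(\frac{69}{157630} + \frac{108648}{3967}\right) + \frac{1 - 42}{232 - 42} = \left(69 \cdot \frac{1}{157630} + 108648 \cdot \frac{1}{3967}\right) + \frac{1}{190} \left(-41\right) = \left(\frac{69}{157630} + \frac{108648}{3967}\right) + \frac{1}{190} \left(-41\right) = \frac{17126457963}{625318210} - \frac{41}{190} = \frac{161419448318}{5940522995}$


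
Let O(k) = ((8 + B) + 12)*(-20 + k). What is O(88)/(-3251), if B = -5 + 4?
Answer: -1292/3251 ≈ -0.39742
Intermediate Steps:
B = -1
O(k) = -380 + 19*k (O(k) = ((8 - 1) + 12)*(-20 + k) = (7 + 12)*(-20 + k) = 19*(-20 + k) = -380 + 19*k)
O(88)/(-3251) = (-380 + 19*88)/(-3251) = (-380 + 1672)*(-1/3251) = 1292*(-1/3251) = -1292/3251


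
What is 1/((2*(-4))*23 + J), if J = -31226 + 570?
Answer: -1/30840 ≈ -3.2425e-5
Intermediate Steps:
J = -30656
1/((2*(-4))*23 + J) = 1/((2*(-4))*23 - 30656) = 1/(-8*23 - 30656) = 1/(-184 - 30656) = 1/(-30840) = -1/30840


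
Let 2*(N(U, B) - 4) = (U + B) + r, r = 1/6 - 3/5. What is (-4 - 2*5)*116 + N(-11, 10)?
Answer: -97243/60 ≈ -1620.7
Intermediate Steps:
r = -13/30 (r = 1*(⅙) - 3*⅕ = ⅙ - ⅗ = -13/30 ≈ -0.43333)
N(U, B) = 227/60 + B/2 + U/2 (N(U, B) = 4 + ((U + B) - 13/30)/2 = 4 + ((B + U) - 13/30)/2 = 4 + (-13/30 + B + U)/2 = 4 + (-13/60 + B/2 + U/2) = 227/60 + B/2 + U/2)
(-4 - 2*5)*116 + N(-11, 10) = (-4 - 2*5)*116 + (227/60 + (½)*10 + (½)*(-11)) = (-4 - 10)*116 + (227/60 + 5 - 11/2) = -14*116 + 197/60 = -1624 + 197/60 = -97243/60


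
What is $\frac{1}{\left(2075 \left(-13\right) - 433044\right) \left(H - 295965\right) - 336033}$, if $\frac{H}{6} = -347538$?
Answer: $\frac{1}{1095393686634} \approx 9.1291 \cdot 10^{-13}$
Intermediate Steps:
$H = -2085228$ ($H = 6 \left(-347538\right) = -2085228$)
$\frac{1}{\left(2075 \left(-13\right) - 433044\right) \left(H - 295965\right) - 336033} = \frac{1}{\left(2075 \left(-13\right) - 433044\right) \left(-2085228 - 295965\right) - 336033} = \frac{1}{\left(-26975 - 433044\right) \left(-2381193\right) - 336033} = \frac{1}{\left(-460019\right) \left(-2381193\right) - 336033} = \frac{1}{1095394022667 - 336033} = \frac{1}{1095393686634}$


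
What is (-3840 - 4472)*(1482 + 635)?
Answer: -17596504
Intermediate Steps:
(-3840 - 4472)*(1482 + 635) = -8312*2117 = -17596504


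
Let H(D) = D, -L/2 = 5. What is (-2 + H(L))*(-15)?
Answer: 180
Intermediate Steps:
L = -10 (L = -2*5 = -10)
(-2 + H(L))*(-15) = (-2 - 10)*(-15) = -12*(-15) = 180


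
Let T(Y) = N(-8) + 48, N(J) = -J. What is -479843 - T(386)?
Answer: -479899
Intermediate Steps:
T(Y) = 56 (T(Y) = -1*(-8) + 48 = 8 + 48 = 56)
-479843 - T(386) = -479843 - 1*56 = -479843 - 56 = -479899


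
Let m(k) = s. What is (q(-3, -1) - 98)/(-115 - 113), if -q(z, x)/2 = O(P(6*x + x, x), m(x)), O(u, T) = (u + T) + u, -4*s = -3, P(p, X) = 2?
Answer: 215/456 ≈ 0.47149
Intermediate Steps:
s = ¾ (s = -¼*(-3) = ¾ ≈ 0.75000)
m(k) = ¾
O(u, T) = T + 2*u (O(u, T) = (T + u) + u = T + 2*u)
q(z, x) = -19/2 (q(z, x) = -2*(¾ + 2*2) = -2*(¾ + 4) = -2*19/4 = -19/2)
(q(-3, -1) - 98)/(-115 - 113) = (-19/2 - 98)/(-115 - 113) = -215/2/(-228) = -215/2*(-1/228) = 215/456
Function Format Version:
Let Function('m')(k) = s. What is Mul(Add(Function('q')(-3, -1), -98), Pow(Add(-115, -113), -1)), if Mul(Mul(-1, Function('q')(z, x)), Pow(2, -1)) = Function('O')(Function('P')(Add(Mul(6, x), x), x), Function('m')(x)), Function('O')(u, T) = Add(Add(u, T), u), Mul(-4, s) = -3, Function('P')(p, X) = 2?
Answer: Rational(215, 456) ≈ 0.47149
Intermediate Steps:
s = Rational(3, 4) (s = Mul(Rational(-1, 4), -3) = Rational(3, 4) ≈ 0.75000)
Function('m')(k) = Rational(3, 4)
Function('O')(u, T) = Add(T, Mul(2, u)) (Function('O')(u, T) = Add(Add(T, u), u) = Add(T, Mul(2, u)))
Function('q')(z, x) = Rational(-19, 2) (Function('q')(z, x) = Mul(-2, Add(Rational(3, 4), Mul(2, 2))) = Mul(-2, Add(Rational(3, 4), 4)) = Mul(-2, Rational(19, 4)) = Rational(-19, 2))
Mul(Add(Function('q')(-3, -1), -98), Pow(Add(-115, -113), -1)) = Mul(Add(Rational(-19, 2), -98), Pow(Add(-115, -113), -1)) = Mul(Rational(-215, 2), Pow(-228, -1)) = Mul(Rational(-215, 2), Rational(-1, 228)) = Rational(215, 456)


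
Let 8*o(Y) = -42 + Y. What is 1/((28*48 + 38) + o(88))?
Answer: 4/5551 ≈ 0.00072059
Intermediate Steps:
o(Y) = -21/4 + Y/8 (o(Y) = (-42 + Y)/8 = -21/4 + Y/8)
1/((28*48 + 38) + o(88)) = 1/((28*48 + 38) + (-21/4 + (⅛)*88)) = 1/((1344 + 38) + (-21/4 + 11)) = 1/(1382 + 23/4) = 1/(5551/4) = 4/5551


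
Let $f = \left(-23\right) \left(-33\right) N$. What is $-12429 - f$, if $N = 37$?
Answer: $-40512$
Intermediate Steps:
$f = 28083$ ($f = \left(-23\right) \left(-33\right) 37 = 759 \cdot 37 = 28083$)
$-12429 - f = -12429 - 28083 = -40512$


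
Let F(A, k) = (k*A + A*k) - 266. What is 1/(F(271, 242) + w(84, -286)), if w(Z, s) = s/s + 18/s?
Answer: 143/18718548 ≈ 7.6395e-6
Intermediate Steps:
w(Z, s) = 1 + 18/s
F(A, k) = -266 + 2*A*k (F(A, k) = (A*k + A*k) - 266 = 2*A*k - 266 = -266 + 2*A*k)
1/(F(271, 242) + w(84, -286)) = 1/((-266 + 2*271*242) + (18 - 286)/(-286)) = 1/((-266 + 131164) - 1/286*(-268)) = 1/(130898 + 134/143) = 1/(18718548/143) = 143/18718548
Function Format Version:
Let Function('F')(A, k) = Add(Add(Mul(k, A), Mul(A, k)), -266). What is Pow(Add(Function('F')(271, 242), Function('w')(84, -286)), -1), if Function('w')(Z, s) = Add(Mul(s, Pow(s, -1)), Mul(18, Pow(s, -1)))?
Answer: Rational(143, 18718548) ≈ 7.6395e-6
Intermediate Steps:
Function('w')(Z, s) = Add(1, Mul(18, Pow(s, -1)))
Function('F')(A, k) = Add(-266, Mul(2, A, k)) (Function('F')(A, k) = Add(Add(Mul(A, k), Mul(A, k)), -266) = Add(Mul(2, A, k), -266) = Add(-266, Mul(2, A, k)))
Pow(Add(Function('F')(271, 242), Function('w')(84, -286)), -1) = Pow(Add(Add(-266, Mul(2, 271, 242)), Mul(Pow(-286, -1), Add(18, -286))), -1) = Pow(Add(Add(-266, 131164), Mul(Rational(-1, 286), -268)), -1) = Pow(Add(130898, Rational(134, 143)), -1) = Pow(Rational(18718548, 143), -1) = Rational(143, 18718548)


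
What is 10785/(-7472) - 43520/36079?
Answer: -714293455/269582288 ≈ -2.6496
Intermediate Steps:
10785/(-7472) - 43520/36079 = 10785*(-1/7472) - 43520*1/36079 = -10785/7472 - 43520/36079 = -714293455/269582288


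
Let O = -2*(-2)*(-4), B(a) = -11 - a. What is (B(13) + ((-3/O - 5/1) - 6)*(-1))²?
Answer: 44521/256 ≈ 173.91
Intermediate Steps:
O = -16 (O = 4*(-4) = -16)
(B(13) + ((-3/O - 5/1) - 6)*(-1))² = ((-11 - 1*13) + ((-3/(-16) - 5/1) - 6)*(-1))² = ((-11 - 13) + ((-3*(-1/16) - 5*1) - 6)*(-1))² = (-24 + ((3/16 - 5) - 6)*(-1))² = (-24 + (-77/16 - 6)*(-1))² = (-24 - 173/16*(-1))² = (-24 + 173/16)² = (-211/16)² = 44521/256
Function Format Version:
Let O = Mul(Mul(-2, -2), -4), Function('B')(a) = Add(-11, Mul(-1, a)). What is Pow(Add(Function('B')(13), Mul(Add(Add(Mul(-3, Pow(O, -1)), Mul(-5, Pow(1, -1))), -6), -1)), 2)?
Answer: Rational(44521, 256) ≈ 173.91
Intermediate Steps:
O = -16 (O = Mul(4, -4) = -16)
Pow(Add(Function('B')(13), Mul(Add(Add(Mul(-3, Pow(O, -1)), Mul(-5, Pow(1, -1))), -6), -1)), 2) = Pow(Add(Add(-11, Mul(-1, 13)), Mul(Add(Add(Mul(-3, Pow(-16, -1)), Mul(-5, Pow(1, -1))), -6), -1)), 2) = Pow(Add(Add(-11, -13), Mul(Add(Add(Mul(-3, Rational(-1, 16)), Mul(-5, 1)), -6), -1)), 2) = Pow(Add(-24, Mul(Add(Add(Rational(3, 16), -5), -6), -1)), 2) = Pow(Add(-24, Mul(Add(Rational(-77, 16), -6), -1)), 2) = Pow(Add(-24, Mul(Rational(-173, 16), -1)), 2) = Pow(Add(-24, Rational(173, 16)), 2) = Pow(Rational(-211, 16), 2) = Rational(44521, 256)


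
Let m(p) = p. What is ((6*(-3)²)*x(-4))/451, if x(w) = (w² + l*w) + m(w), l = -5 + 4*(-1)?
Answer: 2592/451 ≈ 5.7472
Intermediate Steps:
l = -9 (l = -5 - 4 = -9)
x(w) = w² - 8*w (x(w) = (w² - 9*w) + w = w² - 8*w)
((6*(-3)²)*x(-4))/451 = ((6*(-3)²)*(-4*(-8 - 4)))/451 = ((6*9)*(-4*(-12)))*(1/451) = (54*48)*(1/451) = 2592*(1/451) = 2592/451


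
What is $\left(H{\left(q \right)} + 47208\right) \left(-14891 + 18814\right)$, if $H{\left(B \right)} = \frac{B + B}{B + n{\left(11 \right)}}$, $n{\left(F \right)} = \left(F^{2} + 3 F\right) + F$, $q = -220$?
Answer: $185228368$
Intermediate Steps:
$n{\left(F \right)} = F^{2} + 4 F$
$H{\left(B \right)} = \frac{2 B}{165 + B}$ ($H{\left(B \right)} = \frac{B + B}{B + 11 \left(4 + 11\right)} = \frac{2 B}{B + 11 \cdot 15} = \frac{2 B}{B + 165} = \frac{2 B}{165 + B}$)
$\left(H{\left(q \right)} + 47208\right) \left(-14891 + 18814\right) = \left(2 \left(-220\right) \frac{1}{165 - 220} + 47208\right) \left(-14891 + 18814\right) = \left(2 \left(-220\right) \frac{1}{-55} + 47208\right) 3923 = \left(2 \left(-220\right) \left(- \frac{1}{55}\right) + 47208\right) 3923 = \left(8 + 47208\right) 3923 = 47216 \cdot 3923 = 185228368$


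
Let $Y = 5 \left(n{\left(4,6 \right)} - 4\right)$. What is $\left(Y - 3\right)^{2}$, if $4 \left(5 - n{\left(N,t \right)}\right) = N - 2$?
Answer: $\frac{1}{4} \approx 0.25$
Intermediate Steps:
$n{\left(N,t \right)} = \frac{11}{2} - \frac{N}{4}$ ($n{\left(N,t \right)} = 5 - \frac{N - 2}{4} = 5 - \frac{-2 + N}{4} = 5 - \left(- \frac{1}{2} + \frac{N}{4}\right) = \frac{11}{2} - \frac{N}{4}$)
$Y = \frac{5}{2}$ ($Y = 5 \left(\left(\frac{11}{2} - 1\right) - 4\right) = 5 \left(\frac{9}{2} - 4\right) = 5 \cdot \frac{1}{2} = \frac{5}{2} \approx 2.5$)
$\left(Y - 3\right)^{2} = \left(\frac{5}{2} - 3\right)^{2} = \left(- \frac{1}{2}\right)^{2} = \frac{1}{4}$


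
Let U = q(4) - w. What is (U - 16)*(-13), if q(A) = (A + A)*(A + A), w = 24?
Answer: -312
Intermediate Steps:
q(A) = 4*A**2 (q(A) = (2*A)*(2*A) = 4*A**2)
U = 40 (U = 4*4**2 - 1*24 = 4*16 - 24 = 64 - 24 = 40)
(U - 16)*(-13) = (40 - 16)*(-13) = 24*(-13) = -312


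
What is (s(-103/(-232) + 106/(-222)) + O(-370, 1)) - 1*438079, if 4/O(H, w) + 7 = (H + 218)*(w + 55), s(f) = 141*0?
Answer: -3731995005/8519 ≈ -4.3808e+5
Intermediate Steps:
s(f) = 0
O(H, w) = 4/(-7 + (55 + w)*(218 + H)) (O(H, w) = 4/(-7 + (H + 218)*(w + 55)) = 4/(-7 + (218 + H)*(55 + w)) = 4/(-7 + (55 + w)*(218 + H)))
(s(-103/(-232) + 106/(-222)) + O(-370, 1)) - 1*438079 = (0 + 4/(11983 + 55*(-370) + 218*1 - 370*1)) - 1*438079 = (0 + 4/(11983 - 20350 + 218 - 370)) - 438079 = (0 + 4/(-8519)) - 438079 = (0 + 4*(-1/8519)) - 438079 = (0 - 4/8519) - 438079 = -4/8519 - 438079 = -3731995005/8519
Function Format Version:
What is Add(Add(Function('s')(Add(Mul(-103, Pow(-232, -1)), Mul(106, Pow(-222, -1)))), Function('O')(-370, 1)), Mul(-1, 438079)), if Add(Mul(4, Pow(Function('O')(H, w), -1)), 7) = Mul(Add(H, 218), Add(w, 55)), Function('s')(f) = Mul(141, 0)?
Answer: Rational(-3731995005, 8519) ≈ -4.3808e+5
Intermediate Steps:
Function('s')(f) = 0
Function('O')(H, w) = Mul(4, Pow(Add(-7, Mul(Add(55, w), Add(218, H))), -1)) (Function('O')(H, w) = Mul(4, Pow(Add(-7, Mul(Add(H, 218), Add(w, 55))), -1)) = Mul(4, Pow(Add(-7, Mul(Add(218, H), Add(55, w))), -1)) = Mul(4, Pow(Add(-7, Mul(Add(55, w), Add(218, H))), -1)))
Add(Add(Function('s')(Add(Mul(-103, Pow(-232, -1)), Mul(106, Pow(-222, -1)))), Function('O')(-370, 1)), Mul(-1, 438079)) = Add(Add(0, Mul(4, Pow(Add(11983, Mul(55, -370), Mul(218, 1), Mul(-370, 1)), -1))), Mul(-1, 438079)) = Add(Add(0, Mul(4, Pow(Add(11983, -20350, 218, -370), -1))), -438079) = Add(Add(0, Mul(4, Pow(-8519, -1))), -438079) = Add(Add(0, Mul(4, Rational(-1, 8519))), -438079) = Add(Add(0, Rational(-4, 8519)), -438079) = Add(Rational(-4, 8519), -438079) = Rational(-3731995005, 8519)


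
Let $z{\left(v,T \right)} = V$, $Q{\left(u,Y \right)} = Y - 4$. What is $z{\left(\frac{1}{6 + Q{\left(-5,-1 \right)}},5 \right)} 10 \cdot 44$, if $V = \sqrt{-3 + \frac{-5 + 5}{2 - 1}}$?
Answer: $440 i \sqrt{3} \approx 762.1 i$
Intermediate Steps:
$Q{\left(u,Y \right)} = -4 + Y$
$V = i \sqrt{3}$ ($V = \sqrt{-3 + \frac{0}{1}} = \sqrt{-3 + 0 \cdot 1} = \sqrt{-3 + 0} = \sqrt{-3} = i \sqrt{3} \approx 1.732 i$)
$z{\left(v,T \right)} = i \sqrt{3}$
$z{\left(\frac{1}{6 + Q{\left(-5,-1 \right)}},5 \right)} 10 \cdot 44 = i \sqrt{3} \cdot 10 \cdot 44 = 10 i \sqrt{3} \cdot 44 = 440 i \sqrt{3}$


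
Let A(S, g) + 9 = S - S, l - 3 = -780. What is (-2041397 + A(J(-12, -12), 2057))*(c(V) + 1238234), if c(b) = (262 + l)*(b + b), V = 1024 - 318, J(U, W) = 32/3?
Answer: -1043268701924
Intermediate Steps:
J(U, W) = 32/3 (J(U, W) = 32*(1/3) = 32/3)
l = -777 (l = 3 - 780 = -777)
V = 706
A(S, g) = -9 (A(S, g) = -9 + (S - S) = -9 + 0 = -9)
c(b) = -1030*b (c(b) = (262 - 777)*(b + b) = -1030*b)
(-2041397 + A(J(-12, -12), 2057))*(c(V) + 1238234) = (-2041397 - 9)*(-1030*706 + 1238234) = -2041406*(-727180 + 1238234) = -2041406*511054 = -1043268701924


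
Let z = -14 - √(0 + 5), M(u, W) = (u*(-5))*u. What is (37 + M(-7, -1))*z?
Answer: 2912 + 208*√5 ≈ 3377.1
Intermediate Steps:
M(u, W) = -5*u² (M(u, W) = (-5*u)*u = -5*u²)
z = -14 - √5 ≈ -16.236
(37 + M(-7, -1))*z = (37 - 5*(-7)²)*(-14 - √5) = (37 - 5*49)*(-14 - √5) = (37 - 245)*(-14 - √5) = -208*(-14 - √5) = 2912 + 208*√5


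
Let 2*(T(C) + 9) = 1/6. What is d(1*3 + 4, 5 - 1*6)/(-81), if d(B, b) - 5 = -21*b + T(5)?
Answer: -205/972 ≈ -0.21091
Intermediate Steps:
T(C) = -107/12 (T(C) = -9 + (1/6)/2 = -9 + (1*(⅙))/2 = -9 + (½)*(⅙) = -9 + 1/12 = -107/12)
d(B, b) = -47/12 - 21*b (d(B, b) = 5 + (-21*b - 107/12) = 5 + (-107/12 - 21*b) = -47/12 - 21*b)
d(1*3 + 4, 5 - 1*6)/(-81) = (-47/12 - 21*(5 - 1*6))/(-81) = (-47/12 - 21*(5 - 6))*(-1/81) = (-47/12 - 21*(-1))*(-1/81) = (-47/12 + 21)*(-1/81) = (205/12)*(-1/81) = -205/972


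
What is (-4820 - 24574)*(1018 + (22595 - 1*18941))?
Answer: -137328768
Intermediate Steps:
(-4820 - 24574)*(1018 + (22595 - 1*18941)) = -29394*(1018 + (22595 - 18941)) = -29394*(1018 + 3654) = -29394*4672 = -137328768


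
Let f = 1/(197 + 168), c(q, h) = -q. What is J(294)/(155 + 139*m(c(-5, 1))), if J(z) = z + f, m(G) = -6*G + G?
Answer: -107311/1211800 ≈ -0.088555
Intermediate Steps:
m(G) = -5*G
f = 1/365 ≈ 0.0027397
J(z) = 1/365 + z (J(z) = z + 1/365 = 1/365 + z)
J(294)/(155 + 139*m(c(-5, 1))) = (1/365 + 294)/(155 + 139*(-(-5)*(-5))) = 107311/(365*(155 + 139*(-5*5))) = 107311/(365*(155 + 139*(-25))) = 107311/(365*(155 - 3475)) = (107311/365)/(-3320) = (107311/365)*(-1/3320) = -107311/1211800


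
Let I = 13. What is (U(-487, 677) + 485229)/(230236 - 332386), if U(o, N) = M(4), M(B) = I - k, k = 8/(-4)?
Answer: -26958/5675 ≈ -4.7503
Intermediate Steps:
k = -2 (k = 8*(-1/4) = -2)
M(B) = 15 (M(B) = 13 - 1*(-2) = 13 + 2 = 15)
U(o, N) = 15
(U(-487, 677) + 485229)/(230236 - 332386) = (15 + 485229)/(230236 - 332386) = 485244/(-102150) = 485244*(-1/102150) = -26958/5675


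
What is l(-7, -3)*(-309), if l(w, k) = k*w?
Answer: -6489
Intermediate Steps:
l(-7, -3)*(-309) = -3*(-7)*(-309) = 21*(-309) = -6489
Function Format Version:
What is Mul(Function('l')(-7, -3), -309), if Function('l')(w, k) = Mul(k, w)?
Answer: -6489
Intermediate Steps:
Mul(Function('l')(-7, -3), -309) = Mul(Mul(-3, -7), -309) = Mul(21, -309) = -6489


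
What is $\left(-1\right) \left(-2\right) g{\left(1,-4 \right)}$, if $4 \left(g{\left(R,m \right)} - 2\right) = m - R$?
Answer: $\frac{3}{2} \approx 1.5$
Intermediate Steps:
$g{\left(R,m \right)} = 2 - \frac{R}{4} + \frac{m}{4}$ ($g{\left(R,m \right)} = 2 + \frac{m - R}{4} = 2 - \left(- \frac{m}{4} + \frac{R}{4}\right) = 2 - \frac{R}{4} + \frac{m}{4}$)
$\left(-1\right) \left(-2\right) g{\left(1,-4 \right)} = \left(-1\right) \left(-2\right) \left(2 - \frac{1}{4} + \frac{1}{4} \left(-4\right)\right) = 2 \left(2 - \frac{1}{4} - 1\right) = 2 \cdot \frac{3}{4} = \frac{3}{2}$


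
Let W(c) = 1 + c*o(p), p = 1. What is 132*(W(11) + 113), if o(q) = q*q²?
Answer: 16500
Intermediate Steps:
o(q) = q³
W(c) = 1 + c (W(c) = 1 + c*1³ = 1 + c*1 = 1 + c)
132*(W(11) + 113) = 132*((1 + 11) + 113) = 132*(12 + 113) = 132*125 = 16500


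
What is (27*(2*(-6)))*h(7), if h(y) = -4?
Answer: 1296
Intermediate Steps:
(27*(2*(-6)))*h(7) = (27*(2*(-6)))*(-4) = (27*(-12))*(-4) = -324*(-4) = 1296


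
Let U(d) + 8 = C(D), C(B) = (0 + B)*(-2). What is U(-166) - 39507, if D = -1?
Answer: -39513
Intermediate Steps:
C(B) = -2*B (C(B) = B*(-2) = -2*B)
U(d) = -6 (U(d) = -8 - 2*(-1) = -8 + 2 = -6)
U(-166) - 39507 = -6 - 39507 = -39513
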